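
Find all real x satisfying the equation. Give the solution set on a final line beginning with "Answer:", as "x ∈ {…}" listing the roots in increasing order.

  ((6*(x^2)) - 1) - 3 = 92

Step 1. [((6*(x^2)) - 1) - 3 = 92] peel the -3: add 3 from each side ⇒ sub: (6*(x^2)) - 1 = 95.
Step 2. [(6*(x^2)) - 1 = 95] the outer -1 inverts by adding 1. So sub: 6*(x^2) = 96.
Step 3. [6*(x^2) = 96] 6 out front; divide by 6. So div: x^2 = 16.
Step 4. [x^2 = 16] √ both sides: 16 ≥ 0 gives two branches. So sqrt: x = 4 or -4.

Answer: x ∈ {-4, 4}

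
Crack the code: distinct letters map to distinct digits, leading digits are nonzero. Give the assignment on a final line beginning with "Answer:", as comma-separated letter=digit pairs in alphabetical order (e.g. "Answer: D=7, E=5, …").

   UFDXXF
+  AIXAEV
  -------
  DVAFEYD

Step 1. [col 1: F + V ≡ D (mod 10)] column 1 (F + V ≡ D (mod 10), carry-in 0) doesn't pin F yet; pick F=5 and continue, so F=5.
Step 2. [col 1: F + V ≡ D (mod 10)] several values work for D in column 1 (F + V ≡ D (mod 10), carry-in 0); try D=1. So D=1.
Step 3. [col 1: F + V ≡ D (mod 10)] column 1: given F=5, D=1, carry-in 0, and digits 1,5 already taken and all letters distinct, F+V≡D (mod 10) forces V=6 ⇒ V=6.
Step 4. [col 2: X + E ≡ Y (mod 10)] E=0 is one option consistent with column 2 (X + E ≡ Y (mod 10), carry-in 1) — take it. So E=0.
Step 5. [col 2: X + E ≡ Y (mod 10)] several values work for Y in column 2 (X + E ≡ Y (mod 10), carry-in 1); try Y=4. So Y=4.
Step 6. [col 2: X + E ≡ Y (mod 10)] column 2 reads X+E+carry(1)=Y with E=0, Y=4; with digits 0,1,4,5,6 already taken and all letters distinct, the only value for X is 3. So X=3.
Step 7. [col 3: X + A ≡ E (mod 10)] column 3 reads X+A+carry(0)=E with X=3, E=0; with digits 0,1,3,4,5,6 already taken and all letters distinct, the only value for A is 7, so A=7.
Step 8. [col 5: F + I ≡ A (mod 10)] column 5 reads F+I+carry(0)=A with F=5, A=7; with digits 0,1,3,4,5,6,7 already taken and all letters distinct, the only value for I is 2. So I=2.
Step 9. [col 6: U + A ≡ V (mod 10)] column 6: given A=7, V=6, carry-in 0, and digits 0,1,2,3,4,5,6,7 already taken and all letters distinct, U+A≡V (mod 10) forces U=9. So U=9.

Answer: A=7, D=1, E=0, F=5, I=2, U=9, V=6, X=3, Y=4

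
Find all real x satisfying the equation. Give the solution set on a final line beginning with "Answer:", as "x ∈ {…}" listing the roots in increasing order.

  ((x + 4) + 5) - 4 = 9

Step 1. [((x + 4) + 5) - 4 = 9] -4 is outermost — add 4 both sides ⇒ sub: (x + 4) + 5 = 13.
Step 2. [(x + 4) + 5 = 13] +5 is outermost — subtract 5 both sides ⇒ sub: x + 4 = 8.
Step 3. [x + 4 = 8] peel the +4: subtract 4 from each side, so sub: x = 4.

Answer: x ∈ {4}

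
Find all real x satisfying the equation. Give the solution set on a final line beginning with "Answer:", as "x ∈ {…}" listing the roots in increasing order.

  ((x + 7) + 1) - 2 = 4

Step 1. [((x + 7) + 1) - 2 = 4] 2 comes off first (add 2). So sub: (x + 7) + 1 = 6.
Step 2. [(x + 7) + 1 = 6] 1 comes off first (subtract 1), so sub: x + 7 = 5.
Step 3. [x + 7 = 5] peel the +7: subtract 7 from each side ⇒ sub: x = -2.

Answer: x ∈ {-2}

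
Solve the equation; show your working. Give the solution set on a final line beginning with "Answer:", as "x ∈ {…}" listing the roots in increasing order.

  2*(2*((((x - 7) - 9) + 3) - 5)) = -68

Step 1. [2*(2*((((x - 7) - 9) + 3) - 5)) = -68] 2·(inner) — divide through by 2, so div: 2*((((x - 7) - 9) + 3) - 5) = -34.
Step 2. [2*((((x - 7) - 9) + 3) - 5) = -34] LHS = 2·(…); ÷2 both sides. So div: (((x - 7) - 9) + 3) - 5 = -17.
Step 3. [(((x - 7) - 9) + 3) - 5 = -17] -5 is outermost — add 5 both sides. So sub: ((x - 7) - 9) + 3 = -12.
Step 4. [((x - 7) - 9) + 3 = -12] +3 is outermost — subtract 3 both sides. So sub: (x - 7) - 9 = -15.
Step 5. [(x - 7) - 9 = -15] the outer -9 inverts by adding 9. So sub: x - 7 = -6.
Step 6. [x - 7 = -6] add 7: x sits inside (… - 7). So sub: x = 1.

Answer: x ∈ {1}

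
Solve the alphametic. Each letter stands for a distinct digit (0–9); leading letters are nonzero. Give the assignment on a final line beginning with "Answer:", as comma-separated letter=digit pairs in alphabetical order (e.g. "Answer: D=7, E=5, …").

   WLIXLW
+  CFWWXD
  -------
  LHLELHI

Step 1. [L] adding two 6-digit numbers gives at most 6+1 digits, and here it does — L is that final carry and must be 1, so L=1.
Step 2. [col 1: W + D ≡ I (mod 10)] no forcing yet in column 1 (carry-in 0); D=5 is free and consistent — try it. So D=5.
Step 3. [col 1: W + D ≡ I (mod 10)] column 1 (W + D ≡ I (mod 10), carry-in 0) doesn't pin I yet; pick I=2 and continue. So I=2.
Step 4. [col 1: W + D ≡ I (mod 10)] column 1 reads W+D+carry(0)=I with D=5, I=2; with digits 1,2,5 already taken and all letters distinct, the only value for W is 7, so W=7.
Step 5. [col 2: L + X ≡ H (mod 10)] no forcing yet in column 2 (carry-in 1); X=4 is free and consistent — try it. So X=4.
Step 6. [col 2: L + X ≡ H (mod 10)] column 2 reads L+X+carry(1)=H with L=1, X=4; with digits 1,2,4,5,7 already taken and all letters distinct, the only value for H is 6, so H=6.
Step 7. [col 4: I + W ≡ E (mod 10)] column 4: given I=2, W=7, carry-in 1, and digits 1,2,4,5,6,7 already taken and all letters distinct, I+W≡E (mod 10) forces E=0. So E=0.
Step 8. [col 5: L + F ≡ L (mod 10)] column 5 reads L+F+carry(1)=L with L=1; with digits 0,1,2,4,5,6,7 already taken and all letters distinct, the only value for F is 9. So F=9.
Step 9. [col 6: W + C ≡ H (mod 10)] from column 6 (W=7, H=6, carry-in 1, digits 0,1,2,4,5,6,7,9 already taken and all letters distinct): C must equal 8. So C=8.

Answer: C=8, D=5, E=0, F=9, H=6, I=2, L=1, W=7, X=4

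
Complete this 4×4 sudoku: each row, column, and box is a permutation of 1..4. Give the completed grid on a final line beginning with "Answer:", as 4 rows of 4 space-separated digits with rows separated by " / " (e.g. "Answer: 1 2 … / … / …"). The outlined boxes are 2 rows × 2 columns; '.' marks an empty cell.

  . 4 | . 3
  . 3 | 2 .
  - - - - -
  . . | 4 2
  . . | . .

Step 1. [r4c4∈{1}] r4c4's peers cover all but 1 ⇒ r4c4=1.
Step 2. [r2c1∈{1}] nothing but 1 survives at r2c1 ⇒ r2c1=1.
Step 3. [r4c1∈{2,3,4}] r4c1 is the only open cell in row 4 admitting 4, so r4c1=4.
Step 4. [r2c4∈{4}] r2c4's peers cover all but 4. So r2c4=4.
Step 5. [r1c1∈{2}] r1c1 has the single candidate 2 ⇒ r1c1=2.
Step 6. [r4c2∈{2}] nothing but 2 survives at r4c2 ⇒ r4c2=2.
Step 7. [r3c2∈{1}] r3c2's peers cover all but 1 ⇒ r3c2=1.
Step 8. [r3c1∈{3}] r3c1's peers cover all but 3 ⇒ r3c1=3.
Step 9. [r4c3∈{3}] nothing but 3 survives at r4c3 ⇒ r4c3=3.
Step 10. [r1c3∈{1}] r1c3's peers cover all but 1. So r1c3=1.

Answer: 2 4 1 3 / 1 3 2 4 / 3 1 4 2 / 4 2 3 1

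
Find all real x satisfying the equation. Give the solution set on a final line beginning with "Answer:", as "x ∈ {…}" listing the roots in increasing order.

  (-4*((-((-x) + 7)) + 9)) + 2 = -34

Step 1. [(-4*((-((-x) + 7)) + 9)) + 2 = -34] +2 is outermost — subtract 2 both sides ⇒ sub: -4*((-((-x) + 7)) + 9) = -36.
Step 2. [-4*((-((-x) + 7)) + 9) = -36] LHS = -4·(…); ÷-4 both sides ⇒ div: (-((-x) + 7)) + 9 = 9.
Step 3. [(-((-x) + 7)) + 9 = 9] subtract 9: x sits inside (… + 9) ⇒ sub: -((-x) + 7) = 0.
Step 4. [-((-x) + 7) = 0] flip signs both sides ⇒ neg: (-x) + 7 = 0.
Step 5. [(-x) + 7 = 0] 7 comes off first (subtract 7). So sub: -x = -7.
Step 6. [-x = -7] flip signs both sides, so neg: x = 7.

Answer: x ∈ {7}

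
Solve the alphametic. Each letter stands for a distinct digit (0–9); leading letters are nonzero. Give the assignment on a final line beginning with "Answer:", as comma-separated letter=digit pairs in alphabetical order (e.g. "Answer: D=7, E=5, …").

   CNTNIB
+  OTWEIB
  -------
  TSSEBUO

Step 1. [col 1: B + B ≡ O (mod 10)] column 1 (B + B ≡ O (mod 10), carry-in 0) doesn't pin O yet; pick O=8 and continue, so O=8.
Step 2. [col 1: B + B ≡ O (mod 10)] several values work for B in column 1 (B + B ≡ O (mod 10), carry-in 0); try B=4. So B=4.
Step 3. [col 2: I + I ≡ U (mod 10)] no forcing yet in column 2 (carry-in 0); U=2 is free and consistent — try it ⇒ U=2.
Step 4. [T] adding two 6-digit numbers gives at most 6+1 digits, and here it does — T is that final carry and must be 1. So T=1.
Step 5. [col 2: I + I ≡ U (mod 10)] column 2 reads I+I+carry(0)=U with U=2; with digits 1,2,4,8 already taken and all letters distinct, the only value for I is 6 ⇒ I=6.
Step 6. [col 3: N + E ≡ B (mod 10)] E=0 is one option consistent with column 3 (N + E ≡ B (mod 10), carry-in 1) — take it ⇒ E=0.
Step 7. [col 3: N + E ≡ B (mod 10)] column 3: given E=0, B=4, carry-in 1, and digits 0,1,2,4,6,8 already taken and all letters distinct, N+E≡B (mod 10) forces N=3 ⇒ N=3.
Step 8. [col 4: T + W ≡ E (mod 10)] from column 4 (T=1, E=0, carry-in 0, digits 0,1,2,3,4,6,8 already taken and all letters distinct): W must equal 9 ⇒ W=9.
Step 9. [col 5: N + T ≡ S (mod 10)] column 5: given N=3, T=1, carry-in 1, and digits 0,1,2,3,4,6,8,9 already taken and all letters distinct, N+T≡S (mod 10) forces S=5 ⇒ S=5.
Step 10. [col 6: C + O ≡ S (mod 10)] column 6 reads C+O+carry(0)=S with O=8, S=5; with digits 0,1,2,3,4,5,6,8,9 already taken and all letters distinct, the only value for C is 7 ⇒ C=7.

Answer: B=4, C=7, E=0, I=6, N=3, O=8, S=5, T=1, U=2, W=9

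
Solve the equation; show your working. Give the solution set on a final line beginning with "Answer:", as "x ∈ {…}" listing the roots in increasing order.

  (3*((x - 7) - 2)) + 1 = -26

Step 1. [(3*((x - 7) - 2)) + 1 = -26] +1 is outermost — subtract 1 both sides ⇒ sub: 3*((x - 7) - 2) = -27.
Step 2. [3*((x - 7) - 2) = -27] LHS = 3·(…); ÷3 both sides, so div: (x - 7) - 2 = -9.
Step 3. [(x - 7) - 2 = -9] peel the -2: add 2 from each side. So sub: x - 7 = -7.
Step 4. [x - 7 = -7] add 7: x sits inside (… - 7). So sub: x = 0.

Answer: x ∈ {0}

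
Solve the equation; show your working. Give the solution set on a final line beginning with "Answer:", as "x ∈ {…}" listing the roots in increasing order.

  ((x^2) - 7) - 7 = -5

Step 1. [((x^2) - 7) - 7 = -5] add 7: x sits inside (… - 7) ⇒ sub: (x^2) - 7 = 2.
Step 2. [(x^2) - 7 = 2] peel the -7: add 7 from each side ⇒ sub: x^2 = 9.
Step 3. [x^2 = 9] LHS squared, RHS 9 ≥ 0: apply √ (±), so sqrt: x = 3 or -3.

Answer: x ∈ {-3, 3}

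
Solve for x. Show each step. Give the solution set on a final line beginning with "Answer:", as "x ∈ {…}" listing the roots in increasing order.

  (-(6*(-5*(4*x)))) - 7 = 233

Step 1. [(-(6*(-5*(4*x)))) - 7 = 233] the outer -7 inverts by adding 7 ⇒ sub: -(6*(-5*(4*x))) = 240.
Step 2. [-(6*(-5*(4*x))) = 240] leading − — multiply by −1 ⇒ neg: 6*(-5*(4*x)) = -240.
Step 3. [6*(-5*(4*x)) = -240] 6 out front; divide by 6 ⇒ div: -5*(4*x) = -40.
Step 4. [-5*(4*x) = -40] -5 out front; divide by -5, so div: 4*x = 8.
Step 5. [4*x = 8] leading coefficient 4: divide by 4. So div: x = 2.

Answer: x ∈ {2}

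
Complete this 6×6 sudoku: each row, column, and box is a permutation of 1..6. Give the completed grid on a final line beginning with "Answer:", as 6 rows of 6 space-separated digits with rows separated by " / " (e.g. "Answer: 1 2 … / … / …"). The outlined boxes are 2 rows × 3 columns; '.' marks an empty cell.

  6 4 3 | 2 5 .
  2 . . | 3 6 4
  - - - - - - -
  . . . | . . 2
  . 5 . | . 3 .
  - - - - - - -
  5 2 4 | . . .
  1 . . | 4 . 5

Step 1. [r6c3∈{6}] only 6 remains possible at r6c3 ⇒ r6c3=6.
Step 2. [r3c3∈{1}] r3c3 is down to just 1, so r3c3=1.
Step 3. [r3c2∈{3,6}] across col 2, 6 lands solely at r3c2, so r3c2=6.
Step 4. [r5c6∈{1,3,6}] across row 5, 3 lands solely at r5c6 ⇒ r5c6=3.
Step 5. [r4c6∈{1,6}] col 6 places 6 nowhere but r4c6, so r4c6=6.
Step 6. [r4c1∈{4}] r4c1 has the single candidate 4. So r4c1=4.
Step 7. [r4c4∈{1}] r4c4's peers cover all but 1. So r4c4=1.
Step 8. [r2c2∈{1}] r2c2 is down to just 1 ⇒ r2c2=1.
Step 9. [r6c2∈{3}] r6c2's peers cover all but 3 ⇒ r6c2=3.
Step 10. [r5c5∈{1}] nothing but 1 survives at r5c5, so r5c5=1.
Step 11. [r4c3∈{2}] r4c3's peers cover all but 2. So r4c3=2.
Step 12. [r6c5∈{2}] r6c5's peers cover all but 2 ⇒ r6c5=2.
Step 13. [r3c4∈{5}] nothing but 5 survives at r3c4, so r3c4=5.
Step 14. [r2c3∈{5}] r2c3 is down to just 5 ⇒ r2c3=5.
Step 15. [r5c4∈{6}] only 6 remains possible at r5c4. So r5c4=6.
Step 16. [r3c5∈{4}] r3c5 is down to just 4. So r3c5=4.
Step 17. [r3c1∈{3}] only 3 remains possible at r3c1, so r3c1=3.
Step 18. [r1c6∈{1}] r1c6 has the single candidate 1, so r1c6=1.

Answer: 6 4 3 2 5 1 / 2 1 5 3 6 4 / 3 6 1 5 4 2 / 4 5 2 1 3 6 / 5 2 4 6 1 3 / 1 3 6 4 2 5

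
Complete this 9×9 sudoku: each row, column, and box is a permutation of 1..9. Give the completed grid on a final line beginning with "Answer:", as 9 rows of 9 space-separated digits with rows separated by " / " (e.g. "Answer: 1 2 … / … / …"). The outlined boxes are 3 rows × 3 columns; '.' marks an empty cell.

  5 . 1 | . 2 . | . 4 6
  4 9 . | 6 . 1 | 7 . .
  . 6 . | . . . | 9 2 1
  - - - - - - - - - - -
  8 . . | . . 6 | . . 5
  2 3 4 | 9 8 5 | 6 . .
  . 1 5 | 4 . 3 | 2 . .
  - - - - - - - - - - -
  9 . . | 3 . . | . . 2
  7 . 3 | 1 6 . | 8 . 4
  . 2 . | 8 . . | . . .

Step 1. [r9c5∈{4,5,7,9}] r9c5 is the only open cell in col 5 admitting 9. So r9c5=9.
Step 2. [r7c5∈{4,5,7}] box 8 places 5 nowhere but r7c5. So r7c5=5.
Step 3. [r1c4∈{7}] r1c4 is down to just 7, so r1c4=7.
Step 4. [r5c9∈{7}] only 7 remains possible at r5c9. So r5c9=7.
Step 5. [r1c7∈{3}] nothing but 3 survives at r1c7. So r1c7=3.
Step 6. [r5c8∈{1}] r5c8 has the single candidate 1. So r5c8=1.
Step 7. [r1c2∈{8}] r1c2 is down to just 8. So r1c2=8.
Step 8. [r9c7∈{1,5}] 5 has one home in col 7: r9c7, so r9c7=5.
Step 9. [r6c9∈{8,9}] col 9 places 9 nowhere but r6c9, so r6c9=9.
Step 10. [r9c3∈{6}] r9c3 has the single candidate 6. So r9c3=6.
Step 11. [r9c6∈{4,7}] row 9 places 4 nowhere but r9c6. So r9c6=4.
Step 12. [r9c8∈{3,7}] in row 9, 7 fits only at r9c8, so r9c8=7.
Step 13. [r4c2∈{7}] r4c2's peers cover all but 7 ⇒ r4c2=7.
Step 14. [r6c8∈{8}] nothing but 8 survives at r6c8 ⇒ r6c8=8.
Step 15. [r3c1∈{3}] r3c1 has the single candidate 3 ⇒ r3c1=3.
Step 16. [r4c3∈{9}] r4c3 is down to just 9. So r4c3=9.
Step 17. [r4c5∈{1}] only 1 remains possible at r4c5 ⇒ r4c5=1.
Step 18. [r2c5∈{3}] only 3 remains possible at r2c5 ⇒ r2c5=3.
Step 19. [r7c6∈{7}] r7c6 is down to just 7. So r7c6=7.
Step 20. [r7c2∈{4}] r7c2 is down to just 4 ⇒ r7c2=4.
Step 21. [r7c3∈{8}] only 8 remains possible at r7c3. So r7c3=8.
Step 22. [r4c7∈{4}] nothing but 4 survives at r4c7 ⇒ r4c7=4.
Step 23. [r3c5∈{4}] only 4 remains possible at r3c5 ⇒ r3c5=4.
Step 24. [r8c6∈{2}] r8c6 has the single candidate 2. So r8c6=2.
Step 25. [r9c9∈{3}] only 3 remains possible at r9c9. So r9c9=3.
Step 26. [r4c4∈{2}] r4c4 is down to just 2. So r4c4=2.
Step 27. [r2c9∈{8}] only 8 remains possible at r2c9. So r2c9=8.
Step 28. [r2c3∈{2}] r2c3 has the single candidate 2, so r2c3=2.
Step 29. [r4c8∈{3}] r4c8's peers cover all but 3, so r4c8=3.
Step 30. [r9c1∈{1}] r9c1 has the single candidate 1, so r9c1=1.
Step 31. [r3c4∈{5}] r3c4 has the single candidate 5, so r3c4=5.
Step 32. [r8c2∈{5}] r8c2 has the single candidate 5, so r8c2=5.
Step 33. [r6c1∈{6}] only 6 remains possible at r6c1, so r6c1=6.
Step 34. [r3c3∈{7}] r3c3 has the single candidate 7 ⇒ r3c3=7.
Step 35. [r7c7∈{1}] nothing but 1 survives at r7c7 ⇒ r7c7=1.
Step 36. [r2c8∈{5}] r2c8's peers cover all but 5 ⇒ r2c8=5.
Step 37. [r6c5∈{7}] nothing but 7 survives at r6c5 ⇒ r6c5=7.
Step 38. [r1c6∈{9}] only 9 remains possible at r1c6, so r1c6=9.
Step 39. [r7c8∈{6}] r7c8 has the single candidate 6 ⇒ r7c8=6.
Step 40. [r3c6∈{8}] r3c6 has the single candidate 8 ⇒ r3c6=8.
Step 41. [r8c8∈{9}] nothing but 9 survives at r8c8 ⇒ r8c8=9.

Answer: 5 8 1 7 2 9 3 4 6 / 4 9 2 6 3 1 7 5 8 / 3 6 7 5 4 8 9 2 1 / 8 7 9 2 1 6 4 3 5 / 2 3 4 9 8 5 6 1 7 / 6 1 5 4 7 3 2 8 9 / 9 4 8 3 5 7 1 6 2 / 7 5 3 1 6 2 8 9 4 / 1 2 6 8 9 4 5 7 3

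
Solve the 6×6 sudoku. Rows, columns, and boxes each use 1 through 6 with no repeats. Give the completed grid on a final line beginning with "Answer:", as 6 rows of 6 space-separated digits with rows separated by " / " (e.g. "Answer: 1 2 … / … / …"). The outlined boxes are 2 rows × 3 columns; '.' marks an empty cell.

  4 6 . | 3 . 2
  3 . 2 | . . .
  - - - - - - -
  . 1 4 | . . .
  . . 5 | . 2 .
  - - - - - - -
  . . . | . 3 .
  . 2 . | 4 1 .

Step 1. [r4c1∈{6}] only 6 remains possible at r4c1, so r4c1=6.
Step 2. [r1c5∈{5}] r1c5's peers cover all but 5, so r1c5=5.
Step 3. [r3c5∈{6}] r3c5's peers cover all but 6 ⇒ r3c5=6.
Step 4. [r6c1∈{5}] r6c1 is down to just 5. So r6c1=5.
Step 5. [r6c6∈{6}] r6c6's peers cover all but 6. So r6c6=6.
Step 6. [r4c6∈{1,3,4}] 4 has one home in row 4: r4c6. So r4c6=4.
Step 7. [r5c6∈{5}] only 5 remains possible at r5c6. So r5c6=5.
Step 8. [r1c3∈{1}] only 1 remains possible at r1c3. So r1c3=1.
Step 9. [r4c4∈{1}] r4c4 is down to just 1. So r4c4=1.
Step 10. [r3c1∈{2}] r3c1 is down to just 2 ⇒ r3c1=2.
Step 11. [r4c2∈{3}] r4c2 has the single candidate 3. So r4c2=3.
Step 12. [r5c4∈{2}] r5c4's peers cover all but 2 ⇒ r5c4=2.
Step 13. [r6c3∈{3}] nothing but 3 survives at r6c3, so r6c3=3.
Step 14. [r2c5∈{4}] r2c5 has the single candidate 4. So r2c5=4.
Step 15. [r3c4∈{5}] r3c4 has the single candidate 5, so r3c4=5.
Step 16. [r3c6∈{3}] only 3 remains possible at r3c6, so r3c6=3.
Step 17. [r5c3∈{6}] r5c3 has the single candidate 6. So r5c3=6.
Step 18. [r2c6∈{1}] only 1 remains possible at r2c6, so r2c6=1.
Step 19. [r2c4∈{6}] r2c4's peers cover all but 6. So r2c4=6.
Step 20. [r5c1∈{1}] nothing but 1 survives at r5c1 ⇒ r5c1=1.
Step 21. [r5c2∈{4}] r5c2's peers cover all but 4. So r5c2=4.
Step 22. [r2c2∈{5}] r2c2 has the single candidate 5, so r2c2=5.

Answer: 4 6 1 3 5 2 / 3 5 2 6 4 1 / 2 1 4 5 6 3 / 6 3 5 1 2 4 / 1 4 6 2 3 5 / 5 2 3 4 1 6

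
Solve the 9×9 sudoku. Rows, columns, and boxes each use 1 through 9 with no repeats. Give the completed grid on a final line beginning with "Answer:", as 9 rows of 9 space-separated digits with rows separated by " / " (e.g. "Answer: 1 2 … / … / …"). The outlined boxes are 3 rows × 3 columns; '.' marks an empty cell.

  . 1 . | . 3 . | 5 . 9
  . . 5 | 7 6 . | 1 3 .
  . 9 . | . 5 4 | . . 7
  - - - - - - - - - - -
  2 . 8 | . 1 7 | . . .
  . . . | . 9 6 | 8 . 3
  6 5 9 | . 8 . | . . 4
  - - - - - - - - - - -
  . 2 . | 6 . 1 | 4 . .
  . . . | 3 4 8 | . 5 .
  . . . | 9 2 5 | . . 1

Step 1. [r1c6∈{2}] r1c6 has the single candidate 2 ⇒ r1c6=2.
Step 2. [r9c7∈{3,6,7}] r9c7 is the only open cell in col 7 admitting 3. So r9c7=3.
Step 3. [r3c3∈{2,3,6}] col 3 places 2 nowhere but r3c3 ⇒ r3c3=2.
Step 4. [r1c3∈{4,6,7}] box 1 places 6 nowhere but r1c3 ⇒ r1c3=6.
Step 5. [r1c1∈{4,7,8}] r1c1 is the only open cell in row 1 admitting 7. So r1c1=7.
Step 6. [r7c9∈{8}] r7c9 is down to just 8, so r7c9=8.
Step 7. [r6c4∈{2}] only 2 remains possible at r6c4. So r6c4=2.
Step 8. [r8c7∈{2,6,7,9}] across col 7, 2 lands solely at r8c7 ⇒ r8c7=2.
Step 9. [r7c8∈{7,9}] box 9 places 9 nowhere but r7c8 ⇒ r7c8=9.
Step 10. [r9c8∈{6,7}] 7 has one home in box 9: r9c8, so r9c8=7.
Step 11. [r9c3∈{4}] r9c3 is down to just 4. So r9c3=4.
Step 12. [r9c1∈{8}] r9c1 is down to just 8 ⇒ r9c1=8.
Step 13. [r4c8∈{6}] nothing but 6 survives at r4c8. So r4c8=6.
Step 14. [r3c8∈{8}] r3c8 has the single candidate 8 ⇒ r3c8=8.
Step 15. [r2c1∈{4}] r2c1 has the single candidate 4. So r2c1=4.
Step 16. [r5c1∈{1}] nothing but 1 survives at r5c1, so r5c1=1.
Step 17. [r5c3∈{7}] nothing but 7 survives at r5c3, so r5c3=7.
Step 18. [r5c2∈{4}] r5c2 has the single candidate 4. So r5c2=4.
Step 19. [r4c4∈{4,5}] r4c4 is the only open cell in row 4 admitting 4 ⇒ r4c4=4.
Step 20. [r8c9∈{6}] nothing but 6 survives at r8c9 ⇒ r8c9=6.
Step 21. [r3c1∈{3}] r3c1 has the single candidate 3, so r3c1=3.
Step 22. [r3c4∈{1}] nothing but 1 survives at r3c4. So r3c4=1.
Step 23. [r8c2∈{7}] r8c2's peers cover all but 7. So r8c2=7.
Step 24. [r6c6∈{3}] nothing but 3 survives at r6c6 ⇒ r6c6=3.
Step 25. [r7c1∈{5}] r7c1's peers cover all but 5. So r7c1=5.
Step 26. [r1c4∈{8}] r1c4 has the single candidate 8, so r1c4=8.
Step 27. [r4c2∈{3}] r4c2 is down to just 3 ⇒ r4c2=3.
Step 28. [r7c5∈{7}] r7c5's peers cover all but 7. So r7c5=7.
Step 29. [r2c2∈{8}] r2c2's peers cover all but 8 ⇒ r2c2=8.
Step 30. [r1c8∈{4}] only 4 remains possible at r1c8, so r1c8=4.
Step 31. [r8c3∈{1}] nothing but 1 survives at r8c3, so r8c3=1.
Step 32. [r5c4∈{5}] nothing but 5 survives at r5c4 ⇒ r5c4=5.
Step 33. [r2c6∈{9}] nothing but 9 survives at r2c6 ⇒ r2c6=9.
Step 34. [r4c9∈{5}] nothing but 5 survives at r4c9. So r4c9=5.
Step 35. [r4c7∈{9}] r4c7 is down to just 9, so r4c7=9.
Step 36. [r6c8∈{1}] r6c8 has the single candidate 1. So r6c8=1.
Step 37. [r2c9∈{2}] nothing but 2 survives at r2c9 ⇒ r2c9=2.
Step 38. [r5c8∈{2}] r5c8 is down to just 2. So r5c8=2.
Step 39. [r8c1∈{9}] r8c1 has the single candidate 9 ⇒ r8c1=9.
Step 40. [r9c2∈{6}] only 6 remains possible at r9c2. So r9c2=6.
Step 41. [r3c7∈{6}] nothing but 6 survives at r3c7 ⇒ r3c7=6.
Step 42. [r6c7∈{7}] r6c7's peers cover all but 7. So r6c7=7.
Step 43. [r7c3∈{3}] r7c3 has the single candidate 3, so r7c3=3.

Answer: 7 1 6 8 3 2 5 4 9 / 4 8 5 7 6 9 1 3 2 / 3 9 2 1 5 4 6 8 7 / 2 3 8 4 1 7 9 6 5 / 1 4 7 5 9 6 8 2 3 / 6 5 9 2 8 3 7 1 4 / 5 2 3 6 7 1 4 9 8 / 9 7 1 3 4 8 2 5 6 / 8 6 4 9 2 5 3 7 1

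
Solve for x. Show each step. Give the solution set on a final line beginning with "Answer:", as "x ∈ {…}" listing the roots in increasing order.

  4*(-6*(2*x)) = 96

Step 1. [4*(-6*(2*x)) = 96] 4 out front; divide by 4 ⇒ div: -6*(2*x) = 24.
Step 2. [-6*(2*x) = 24] leading coefficient -6: divide by -6. So div: 2*x = -4.
Step 3. [2*x = -4] 2 out front; divide by 2 ⇒ div: x = -2.

Answer: x ∈ {-2}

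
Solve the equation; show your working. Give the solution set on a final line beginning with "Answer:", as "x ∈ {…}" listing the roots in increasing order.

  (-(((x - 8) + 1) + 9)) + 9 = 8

Step 1. [(-(((x - 8) + 1) + 9)) + 9 = 8] the outer +9 inverts by subtracting 9 ⇒ sub: -(((x - 8) + 1) + 9) = -1.
Step 2. [-(((x - 8) + 1) + 9) = -1] leading − — multiply by −1. So neg: ((x - 8) + 1) + 9 = 1.
Step 3. [((x - 8) + 1) + 9 = 1] the outer +9 inverts by subtracting 9, so sub: (x - 8) + 1 = -8.
Step 4. [(x - 8) + 1 = -8] 1 comes off first (subtract 1) ⇒ sub: x - 8 = -9.
Step 5. [x - 8 = -9] 8 comes off first (add 8), so sub: x = -1.

Answer: x ∈ {-1}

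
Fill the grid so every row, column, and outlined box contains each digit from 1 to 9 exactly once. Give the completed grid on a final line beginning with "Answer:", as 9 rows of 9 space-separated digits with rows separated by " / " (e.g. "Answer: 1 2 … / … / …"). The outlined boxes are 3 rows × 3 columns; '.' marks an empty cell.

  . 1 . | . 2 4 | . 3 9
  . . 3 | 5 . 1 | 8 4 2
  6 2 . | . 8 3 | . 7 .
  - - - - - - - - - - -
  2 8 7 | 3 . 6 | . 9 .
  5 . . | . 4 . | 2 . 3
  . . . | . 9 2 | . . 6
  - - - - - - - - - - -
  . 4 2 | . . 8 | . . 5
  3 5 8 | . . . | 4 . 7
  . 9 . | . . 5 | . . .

Step 1. [r9c3∈{1,6}] in box 7, 6 fits only at r9c3. So r9c3=6.
Step 2. [r7c7∈{1,3,6,9}] across col 7, 9 lands solely at r7c7, so r7c7=9.
Step 3. [r2c5∈{6,7}] 6 has one home in row 2: r2c5, so r2c5=6.
Step 4. [r8c5∈{1}] r8c5 has the single candidate 1 ⇒ r8c5=1.
Step 5. [r1c4∈{7}] r1c4's peers cover all but 7. So r1c4=7.
Step 6. [r6c8∈{1,5,8}] across col 8, 5 lands solely at r6c8. So r6c8=5.
Step 7. [r4c7∈{1}] r4c7 has the single candidate 1 ⇒ r4c7=1.
Step 8. [r3c3∈{4,5,9}] 4 has one home in row 3: r3c3, so r3c3=4.
Step 9. [r6c3∈{1}] r6c3 has the single candidate 1. So r6c3=1.
Step 10. [r7c4∈{6}] r7c4 is down to just 6, so r7c4=6.
Step 11. [r7c8∈{1}] r7c8 has the single candidate 1, so r7c8=1.
Step 12. [r7c1∈{7}] nothing but 7 survives at r7c1 ⇒ r7c1=7.
Step 13. [r5c8∈{8}] r5c8 has the single candidate 8, so r5c8=8.
Step 14. [r9c8∈{2}] only 2 remains possible at r9c8. So r9c8=2.
Step 15. [r8c4∈{2,9}] across row 8, 2 lands solely at r8c4, so r8c4=2.
Step 16. [r1c7∈{5,6}] in row 1, 6 fits only at r1c7 ⇒ r1c7=6.
Step 17. [r9c7∈{3}] nothing but 3 survives at r9c7. So r9c7=3.
Step 18. [r9c1∈{1}] r9c1's peers cover all but 1 ⇒ r9c1=1.
Step 19. [r7c5∈{3}] nothing but 3 survives at r7c5 ⇒ r7c5=3.
Step 20. [r8c8∈{6}] r8c8 has the single candidate 6 ⇒ r8c8=6.
Step 21. [r4c5∈{5}] r4c5 has the single candidate 5, so r4c5=5.
Step 22. [r8c6∈{9}] r8c6 has the single candidate 9. So r8c6=9.
Step 23. [r5c3∈{9}] r5c3 is down to just 9. So r5c3=9.
Step 24. [r6c7∈{7}] only 7 remains possible at r6c7, so r6c7=7.
Step 25. [r6c1∈{4}] r6c1 has the single candidate 4, so r6c1=4.
Step 26. [r5c4∈{1}] r5c4's peers cover all but 1 ⇒ r5c4=1.
Step 27. [r5c6∈{7}] r5c6 is down to just 7, so r5c6=7.
Step 28. [r1c1∈{8}] nothing but 8 survives at r1c1. So r1c1=8.
Step 29. [r3c7∈{5}] nothing but 5 survives at r3c7, so r3c7=5.
Step 30. [r9c4∈{4}] nothing but 4 survives at r9c4. So r9c4=4.
Step 31. [r3c4∈{9}] r3c4 has the single candidate 9, so r3c4=9.
Step 32. [r6c4∈{8}] only 8 remains possible at r6c4. So r6c4=8.
Step 33. [r2c1∈{9}] r2c1's peers cover all but 9, so r2c1=9.
Step 34. [r5c2∈{6}] r5c2 has the single candidate 6, so r5c2=6.
Step 35. [r1c3∈{5}] r1c3 has the single candidate 5, so r1c3=5.
Step 36. [r4c9∈{4}] r4c9's peers cover all but 4, so r4c9=4.
Step 37. [r6c2∈{3}] r6c2 has the single candidate 3 ⇒ r6c2=3.
Step 38. [r9c5∈{7}] only 7 remains possible at r9c5 ⇒ r9c5=7.
Step 39. [r2c2∈{7}] r2c2 has the single candidate 7, so r2c2=7.
Step 40. [r9c9∈{8}] r9c9 is down to just 8, so r9c9=8.
Step 41. [r3c9∈{1}] r3c9's peers cover all but 1, so r3c9=1.

Answer: 8 1 5 7 2 4 6 3 9 / 9 7 3 5 6 1 8 4 2 / 6 2 4 9 8 3 5 7 1 / 2 8 7 3 5 6 1 9 4 / 5 6 9 1 4 7 2 8 3 / 4 3 1 8 9 2 7 5 6 / 7 4 2 6 3 8 9 1 5 / 3 5 8 2 1 9 4 6 7 / 1 9 6 4 7 5 3 2 8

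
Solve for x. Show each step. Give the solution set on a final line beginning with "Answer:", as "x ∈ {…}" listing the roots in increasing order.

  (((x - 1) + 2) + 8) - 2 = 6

Step 1. [(((x - 1) + 2) + 8) - 2 = 6] add 2: x sits inside (… - 2) ⇒ sub: ((x - 1) + 2) + 8 = 8.
Step 2. [((x - 1) + 2) + 8 = 8] the outer +8 inverts by subtracting 8, so sub: (x - 1) + 2 = 0.
Step 3. [(x - 1) + 2 = 0] subtract 2: x sits inside (… + 2). So sub: x - 1 = -2.
Step 4. [x - 1 = -2] peel the -1: add 1 from each side ⇒ sub: x = -1.

Answer: x ∈ {-1}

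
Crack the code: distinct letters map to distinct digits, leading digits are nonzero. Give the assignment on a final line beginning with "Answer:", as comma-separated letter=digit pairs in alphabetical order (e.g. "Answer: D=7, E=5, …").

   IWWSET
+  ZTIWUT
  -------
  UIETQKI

Step 1. [col 1: T + T ≡ I (mod 10)] several values work for I in column 1 (T + T ≡ I (mod 10), carry-in 0); try I=4. So I=4.
Step 2. [col 1: T + T ≡ I (mod 10)] column 1 (T + T ≡ I (mod 10), carry-in 0) doesn't pin T yet; pick T=7 and continue, so T=7.
Step 3. [col 2: E + U ≡ K (mod 10)] no forcing yet in column 2 (carry-in 1); K=2 is free and consistent — try it, so K=2.
Step 4. [col 2: E + U ≡ K (mod 10)] no forcing yet in column 2 (carry-in 1); E=0 is free and consistent — try it. So E=0.
Step 5. [col 2: E + U ≡ K (mod 10)] from column 2 (E=0, K=2, carry-in 1, digits 0,2,4,7 already taken and all letters distinct): U must equal 1 ⇒ U=1.
Step 6. [col 3: S + W ≡ Q (mod 10)] no forcing yet in column 3 (carry-in 0); S=5 is free and consistent — try it, so S=5.
Step 7. [col 3: S + W ≡ Q (mod 10)] W=3 is one option consistent with column 3 (S + W ≡ Q (mod 10), carry-in 0) — take it, so W=3.
Step 8. [col 3: S + W ≡ Q (mod 10)] column 3: given S=5, W=3, carry-in 0, and digits 0,1,2,3,4,5,7 already taken and all letters distinct, S+W≡Q (mod 10) forces Q=8. So Q=8.
Step 9. [col 6: I + Z ≡ I (mod 10)] in column 6 we have I+Z≡I with carry-in 1; given I=4 and digits 0,1,2,3,4,5,7,8 already taken and all letters distinct, that pins Z to 9, so Z=9.

Answer: E=0, I=4, K=2, Q=8, S=5, T=7, U=1, W=3, Z=9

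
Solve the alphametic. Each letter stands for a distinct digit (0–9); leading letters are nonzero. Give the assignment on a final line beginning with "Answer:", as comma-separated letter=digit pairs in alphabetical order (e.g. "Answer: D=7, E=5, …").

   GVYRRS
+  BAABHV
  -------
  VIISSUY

Step 1. [col 1: S + V ≡ Y (mod 10)] no forcing yet in column 1 (carry-in 0); Y=3 is free and consistent — try it ⇒ Y=3.
Step 2. [col 1: S + V ≡ Y (mod 10)] V=1 is one option consistent with column 1 (S + V ≡ Y (mod 10), carry-in 0) — take it ⇒ V=1.
Step 3. [col 1: S + V ≡ Y (mod 10)] in column 1 we have S+V≡Y with carry-in 0; given V=1, Y=3 and digits 1,3 already taken and all letters distinct, that pins S to 2, so S=2.
Step 4. [col 2: R + H ≡ U (mod 10)] R=7 is one option consistent with column 2 (R + H ≡ U (mod 10), carry-in 0) — take it ⇒ R=7.
Step 5. [col 2: R + H ≡ U (mod 10)] U=6 is one option consistent with column 2 (R + H ≡ U (mod 10), carry-in 0) — take it ⇒ U=6.
Step 6. [col 2: R + H ≡ U (mod 10)] column 2 reads R+H+carry(0)=U with R=7, U=6; with digits 1,2,3,6,7 already taken and all letters distinct, the only value for H is 9, so H=9.
Step 7. [col 3: R + B ≡ S (mod 10)] from column 3 (R=7, S=2, carry-in 1, digits 1,2,3,6,7,9 already taken and all letters distinct): B must equal 4. So B=4.
Step 8. [col 4: Y + A ≡ S (mod 10)] column 4 reads Y+A+carry(1)=S with Y=3, S=2; with digits 1,2,3,4,6,7,9 already taken and all letters distinct, the only value for A is 8. So A=8.
Step 9. [col 5: V + A ≡ I (mod 10)] column 5 reads V+A+carry(1)=I with V=1, A=8; with digits 1,2,3,4,6,7,8,9 already taken and all letters distinct, the only value for I is 0. So I=0.
Step 10. [col 6: G + B ≡ I (mod 10)] column 6 reads G+B+carry(1)=I with B=4, I=0; with digits 0,1,2,3,4,6,7,8,9 already taken and all letters distinct, the only value for G is 5 ⇒ G=5.

Answer: A=8, B=4, G=5, H=9, I=0, R=7, S=2, U=6, V=1, Y=3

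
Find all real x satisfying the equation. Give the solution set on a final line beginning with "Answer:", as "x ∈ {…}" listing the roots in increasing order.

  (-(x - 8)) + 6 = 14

Step 1. [(-(x - 8)) + 6 = 14] subtract 6: x sits inside (… + 6). So sub: -(x - 8) = 8.
Step 2. [-(x - 8) = 8] flip signs both sides, so neg: x - 8 = -8.
Step 3. [x - 8 = -8] peel the -8: add 8 from each side ⇒ sub: x = 0.

Answer: x ∈ {0}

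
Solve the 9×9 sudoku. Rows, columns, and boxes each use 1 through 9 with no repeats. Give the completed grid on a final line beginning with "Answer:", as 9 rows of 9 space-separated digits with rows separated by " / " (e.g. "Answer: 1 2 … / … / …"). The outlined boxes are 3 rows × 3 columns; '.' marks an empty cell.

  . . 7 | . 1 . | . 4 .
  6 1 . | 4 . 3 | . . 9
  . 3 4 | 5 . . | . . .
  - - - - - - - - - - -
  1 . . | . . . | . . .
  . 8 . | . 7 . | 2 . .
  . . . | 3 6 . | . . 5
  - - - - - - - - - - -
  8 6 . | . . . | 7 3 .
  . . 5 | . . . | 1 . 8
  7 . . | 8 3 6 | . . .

Step 1. [r2c8∈{2,5,7,8}] r2c8 is the only open cell in row 2 admitting 7 ⇒ r2c8=7.
Step 2. [r8c8∈{2,6,9}] row 8 places 6 nowhere but r8c8 ⇒ r8c8=6.
Step 3. [r3c6∈{2,7,8,9}] across row 3, 7 lands solely at r3c6. So r3c6=7.
Step 4. [r1c4∈{2,6,9}] 6 has one home in col 4: r1c4 ⇒ r1c4=6.
Step 5. [r4c9∈{3,4,6,7}] r4c9 is the only open cell in col 9 admitting 7. So r4c9=7.
Step 6. [r8c1∈{2,3,4,9}] row 8 places 3 nowhere but r8c1 ⇒ r8c1=3.
Step 7. [r6c2∈{2,4,7,9}] 7 has one home in row 6: r6c2. So r6c2=7.
Step 8. [r2c3∈{2,8}] 8 has one home in col 3: r2c3, so r2c3=8.
Step 9. [r2c5∈{2}] nothing but 2 survives at r2c5 ⇒ r2c5=2.
Step 10. [r9c8∈{2,5,9}] r9c8 is the only open cell in col 8 admitting 5, so r9c8=5.
Step 11. [r9c7∈{4,9}] 9 has one home in box 9: r9c7, so r9c7=9.
Step 12. [r3c8∈{1,2,8}] 2 has one home in col 8: r3c8, so r3c8=2.
Step 13. [r3c1∈{9}] r3c1's peers cover all but 9 ⇒ r3c1=9.
Step 14. [r1c6∈{8,9}] 9 has one home in row 1: r1c6 ⇒ r1c6=9.
Step 15. [r1c7∈{3,5,8}] r1c7 is the only open cell in row 1 admitting 8, so r1c7=8.
Step 16. [r4c7∈{3,4,6}] col 7 places 3 nowhere but r4c7. So r4c7=3.
Step 17. [r5c9∈{1,4,6}] across box 6, 6 lands solely at r5c9 ⇒ r5c9=6.
Step 18. [r9c3∈{1,2}] across row 9, 1 lands solely at r9c3 ⇒ r9c3=1.
Step 19. [r4c3∈{2,6,9}] 6 has one home in row 4: r4c3 ⇒ r4c3=6.
Step 20. [r8c4∈{2,7,9}] r8c4 is the only open cell in row 8 admitting 7 ⇒ r8c4=7.
Step 21. [r6c7∈{4}] r6c7 is down to just 4 ⇒ r6c7=4.
Step 22. [r6c1∈{2}] only 2 remains possible at r6c1. So r6c1=2.
Step 23. [r7c3∈{2,9}] in col 3, 2 fits only at r7c3. So r7c3=2.
Step 24. [r6c3∈{9}] r6c3 is down to just 9, so r6c3=9.
Step 25. [r5c1∈{4,5}] in col 1, 4 fits only at r5c1, so r5c1=4.
Step 26. [r5c6∈{1,5}] 5 has one home in row 5: r5c6 ⇒ r5c6=5.
Step 27. [r7c9∈{4}] r7c9 is down to just 4. So r7c9=4.
Step 28. [r8c6∈{2,4}] r8c6 is the only open cell in row 8 admitting 2 ⇒ r8c6=2.
Step 29. [r8c5∈{4,9}] across box 8, 4 lands solely at r8c5. So r8c5=4.
Step 30. [r7c6∈{1}] r7c6's peers cover all but 1 ⇒ r7c6=1.
Step 31. [r7c4∈{9}] only 9 remains possible at r7c4. So r7c4=9.
Step 32. [r6c6∈{8}] r6c6's peers cover all but 8, so r6c6=8.
Step 33. [r5c8∈{1,9}] r5c8 is the only open cell in row 5 admitting 9, so r5c8=9.
Step 34. [r1c1∈{5}] only 5 remains possible at r1c1. So r1c1=5.
Step 35. [r9c2∈{4}] r9c2's peers cover all but 4, so r9c2=4.
Step 36. [r3c9∈{1}] nothing but 1 survives at r3c9. So r3c9=1.
Step 37. [r4c2∈{5}] r4c2's peers cover all but 5 ⇒ r4c2=5.
Step 38. [r4c4∈{2}] r4c4 is down to just 2. So r4c4=2.
Step 39. [r9c9∈{2}] r9c9's peers cover all but 2. So r9c9=2.
Step 40. [r4c6∈{4}] r4c6 has the single candidate 4. So r4c6=4.
Step 41. [r2c7∈{5}] only 5 remains possible at r2c7 ⇒ r2c7=5.
Step 42. [r6c8∈{1}] r6c8's peers cover all but 1 ⇒ r6c8=1.
Step 43. [r5c4∈{1}] only 1 remains possible at r5c4. So r5c4=1.
Step 44. [r1c2∈{2}] r1c2 has the single candidate 2 ⇒ r1c2=2.
Step 45. [r4c8∈{8}] r4c8 has the single candidate 8, so r4c8=8.
Step 46. [r4c5∈{9}] r4c5 has the single candidate 9, so r4c5=9.
Step 47. [r3c7∈{6}] only 6 remains possible at r3c7, so r3c7=6.
Step 48. [r5c3∈{3}] only 3 remains possible at r5c3. So r5c3=3.
Step 49. [r8c2∈{9}] r8c2 is down to just 9, so r8c2=9.
Step 50. [r1c9∈{3}] nothing but 3 survives at r1c9 ⇒ r1c9=3.
Step 51. [r7c5∈{5}] r7c5's peers cover all but 5 ⇒ r7c5=5.
Step 52. [r3c5∈{8}] r3c5 has the single candidate 8, so r3c5=8.

Answer: 5 2 7 6 1 9 8 4 3 / 6 1 8 4 2 3 5 7 9 / 9 3 4 5 8 7 6 2 1 / 1 5 6 2 9 4 3 8 7 / 4 8 3 1 7 5 2 9 6 / 2 7 9 3 6 8 4 1 5 / 8 6 2 9 5 1 7 3 4 / 3 9 5 7 4 2 1 6 8 / 7 4 1 8 3 6 9 5 2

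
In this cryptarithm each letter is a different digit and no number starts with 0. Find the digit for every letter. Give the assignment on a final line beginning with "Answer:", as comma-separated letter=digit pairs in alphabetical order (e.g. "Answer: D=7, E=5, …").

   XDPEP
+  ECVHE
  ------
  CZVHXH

Step 1. [C] C is the leading digit of a 6-digit sum of two 5-digit numbers; the final carry is exactly 1, so C=1.
Step 2. [col 1: P + E ≡ H (mod 10)] no forcing yet in column 1 (carry-in 0); P=8 is free and consistent — try it. So P=8.
Step 3. [col 1: P + E ≡ H (mod 10)] no forcing yet in column 1 (carry-in 0); E=7 is free and consistent — try it. So E=7.
Step 4. [col 1: P + E ≡ H (mod 10)] from column 1 (P=8, E=7, carry-in 0, digits 1,7,8 already taken and all letters distinct): H must equal 5, so H=5.
Step 5. [col 2: E + H ≡ X (mod 10)] column 2 reads E+H+carry(1)=X with E=7, H=5; with digits 1,5,7,8 already taken and all letters distinct, the only value for X is 3. So X=3.
Step 6. [col 3: P + V ≡ H (mod 10)] in column 3 we have P+V≡H with carry-in 1; given P=8, H=5 and digits 1,3,5,7,8 already taken and all letters distinct, that pins V to 6. So V=6.
Step 7. [col 4: D + C ≡ V (mod 10)] column 4: given C=1, V=6, carry-in 1, and digits 1,3,5,6,7,8 already taken and all letters distinct, D+C≡V (mod 10) forces D=4. So D=4.
Step 8. [col 5: X + E ≡ Z (mod 10)] column 5: given X=3, E=7, carry-in 0, and digits 1,3,4,5,6,7,8 already taken and all letters distinct, X+E≡Z (mod 10) forces Z=0 ⇒ Z=0.

Answer: C=1, D=4, E=7, H=5, P=8, V=6, X=3, Z=0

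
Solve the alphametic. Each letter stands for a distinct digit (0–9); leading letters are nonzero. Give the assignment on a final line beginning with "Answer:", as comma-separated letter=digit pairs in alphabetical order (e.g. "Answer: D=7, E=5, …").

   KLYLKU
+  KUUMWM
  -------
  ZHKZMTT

Step 1. [col 1: U + M ≡ T (mod 10)] several values work for U in column 1 (U + M ≡ T (mod 10), carry-in 0); try U=6. So U=6.
Step 2. [col 1: U + M ≡ T (mod 10)] no forcing yet in column 1 (carry-in 0); M=3 is free and consistent — try it ⇒ M=3.
Step 3. [col 1: U + M ≡ T (mod 10)] in column 1 we have U+M≡T with carry-in 0; given U=6, M=3 and digits 3,6 already taken and all letters distinct, that pins T to 9. So T=9.
Step 4. [col 2: K + W ≡ T (mod 10)] W=2 is one option consistent with column 2 (K + W ≡ T (mod 10), carry-in 0) — take it, so W=2.
Step 5. [col 2: K + W ≡ T (mod 10)] column 2: given W=2, T=9, carry-in 0, and digits 2,3,6,9 already taken and all letters distinct, K+W≡T (mod 10) forces K=7, so K=7.
Step 6. [col 3: L + M ≡ M (mod 10)] in column 3 we have L+M≡M with carry-in 0; given M=3 and digits 2,3,6,7,9 already taken and all letters distinct, that pins L to 0 ⇒ L=0.
Step 7. [col 4: Y + U ≡ Z (mod 10)] column 4 (Y + U ≡ Z (mod 10), carry-in 0) doesn't pin Z yet; pick Z=1 and continue. So Z=1.
Step 8. [col 4: Y + U ≡ Z (mod 10)] in column 4 we have Y+U≡Z with carry-in 0; given U=6, Z=1 and digits 0,1,2,3,6,7,9 already taken and all letters distinct, that pins Y to 5, so Y=5.
Step 9. [col 6: K + K ≡ H (mod 10)] column 6: given K=7, carry-in 0, and digits 0,1,2,3,5,6,7,9 already taken and all letters distinct, K+K≡H (mod 10) forces H=4, so H=4.

Answer: H=4, K=7, L=0, M=3, T=9, U=6, W=2, Y=5, Z=1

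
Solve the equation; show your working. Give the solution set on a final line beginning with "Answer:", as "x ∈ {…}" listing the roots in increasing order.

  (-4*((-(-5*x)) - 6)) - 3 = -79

Step 1. [(-4*((-(-5*x)) - 6)) - 3 = -79] the outer -3 inverts by adding 3. So sub: -4*((-(-5*x)) - 6) = -76.
Step 2. [-4*((-(-5*x)) - 6) = -76] divide by the outer -4 ⇒ div: (-(-5*x)) - 6 = 19.
Step 3. [(-(-5*x)) - 6 = 19] 6 comes off first (add 6) ⇒ sub: -(-5*x) = 25.
Step 4. [-(-5*x) = 25] flip signs both sides ⇒ neg: -5*x = -25.
Step 5. [-5*x = -25] LHS = -5·(…); ÷-5 both sides ⇒ div: x = 5.

Answer: x ∈ {5}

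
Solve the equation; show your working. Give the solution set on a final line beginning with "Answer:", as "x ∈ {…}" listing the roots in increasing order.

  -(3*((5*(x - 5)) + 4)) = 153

Step 1. [-(3*((5*(x - 5)) + 4)) = 153] leading − — multiply by −1 ⇒ neg: 3*((5*(x - 5)) + 4) = -153.
Step 2. [3*((5*(x - 5)) + 4) = -153] leading coefficient 3: divide by 3 ⇒ div: (5*(x - 5)) + 4 = -51.
Step 3. [(5*(x - 5)) + 4 = -51] the outer +4 inverts by subtracting 4 ⇒ sub: 5*(x - 5) = -55.
Step 4. [5*(x - 5) = -55] 5·(inner) — divide through by 5, so div: x - 5 = -11.
Step 5. [x - 5 = -11] add 5: x sits inside (… - 5) ⇒ sub: x = -6.

Answer: x ∈ {-6}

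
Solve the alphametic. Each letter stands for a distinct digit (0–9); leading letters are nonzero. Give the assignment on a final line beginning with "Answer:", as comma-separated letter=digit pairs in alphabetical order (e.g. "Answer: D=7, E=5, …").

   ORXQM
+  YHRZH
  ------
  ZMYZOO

Step 1. [col 1: M + H ≡ O (mod 10)] no forcing yet in column 1 (carry-in 0); O=7 is free and consistent — try it. So O=7.
Step 2. [Z] adding two 5-digit numbers gives at most 5+1 digits, and here it does — Z is that final carry and must be 1 ⇒ Z=1.
Step 3. [col 1: M + H ≡ O (mod 10)] several values work for M in column 1 (M + H ≡ O (mod 10), carry-in 0); try M=2 ⇒ M=2.
Step 4. [col 1: M + H ≡ O (mod 10)] column 1 reads M+H+carry(0)=O with M=2, O=7; with digits 1,2,7 already taken and all letters distinct, the only value for H is 5, so H=5.
Step 5. [col 2: Q + Z ≡ O (mod 10)] column 2: given Z=1, O=7, carry-in 0, and digits 1,2,5,7 already taken and all letters distinct, Q+Z≡O (mod 10) forces Q=6. So Q=6.
Step 6. [col 3: X + R ≡ Z (mod 10)] no forcing yet in column 3 (carry-in 0); X=3 is free and consistent — try it ⇒ X=3.
Step 7. [col 3: X + R ≡ Z (mod 10)] from column 3 (X=3, Z=1, carry-in 0, digits 1,2,3,5,6,7 already taken and all letters distinct): R must equal 8, so R=8.
Step 8. [col 4: R + H ≡ Y (mod 10)] column 4: given R=8, H=5, carry-in 1, and digits 1,2,3,5,6,7,8 already taken and all letters distinct, R+H≡Y (mod 10) forces Y=4. So Y=4.

Answer: H=5, M=2, O=7, Q=6, R=8, X=3, Y=4, Z=1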